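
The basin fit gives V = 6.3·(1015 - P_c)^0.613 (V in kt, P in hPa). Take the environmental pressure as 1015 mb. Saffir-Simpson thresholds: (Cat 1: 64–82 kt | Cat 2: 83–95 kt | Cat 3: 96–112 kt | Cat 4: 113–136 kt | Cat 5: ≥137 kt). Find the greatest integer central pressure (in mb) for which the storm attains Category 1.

Category 1 begins at V = 64 kt.
Required ΔP = (64/6.3)^(1/0.613) = 10.159^1.631 ≈ 43.90 mb.
P_c ≤ 1015 − 43.90 = 971.10, so the highest integer P_c is 971 mb.

971 mb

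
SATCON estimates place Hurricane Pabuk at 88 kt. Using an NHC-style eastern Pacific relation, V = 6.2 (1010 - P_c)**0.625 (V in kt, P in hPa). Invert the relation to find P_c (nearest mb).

940 mb

ΔP = (V / 6.2)^(1/0.625) = (88/6.2)^1.600.
88/6.2 = 14.194; 14.194^1.600 ≈ 69.72 mb.
P_c = 1010 − 69.72 = 940.28 ≈ 940 mb.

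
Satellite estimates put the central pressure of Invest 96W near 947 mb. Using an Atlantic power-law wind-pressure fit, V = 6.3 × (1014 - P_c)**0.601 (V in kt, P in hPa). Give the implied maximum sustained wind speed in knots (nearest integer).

79 kt

ΔP = 1014 − 947 = 67 mb.
67^0.601 ≈ 12.516.
V ≈ 6.3 × 12.516 ≈ 78.9 kt.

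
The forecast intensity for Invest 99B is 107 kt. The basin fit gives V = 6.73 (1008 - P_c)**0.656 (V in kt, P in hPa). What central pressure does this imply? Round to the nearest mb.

ΔP = (V / 6.73)^(1/0.656) = (107/6.73)^1.524.
107/6.73 = 15.899; 15.899^1.524 ≈ 67.82 mb.
P_c = 1008 − 67.82 = 940.18 ≈ 940 mb.

940 mb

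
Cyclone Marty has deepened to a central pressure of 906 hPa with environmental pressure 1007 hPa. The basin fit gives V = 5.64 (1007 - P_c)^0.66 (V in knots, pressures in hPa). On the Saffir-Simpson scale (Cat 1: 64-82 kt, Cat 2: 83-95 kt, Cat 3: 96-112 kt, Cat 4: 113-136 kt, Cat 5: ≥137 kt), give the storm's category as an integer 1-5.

4

ΔP = 1007 − 906 = 101 hPa.
V ≈ 5.64 × 101^0.66 = 5.64 × 21.03 ≈ 119 kt.
119 kt falls in the Category 4 band.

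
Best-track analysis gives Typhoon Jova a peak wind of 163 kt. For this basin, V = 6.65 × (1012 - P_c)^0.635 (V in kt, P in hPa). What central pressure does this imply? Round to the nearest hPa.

ΔP = (V / 6.65)^(1/0.635) = (163/6.65)^1.575.
163/6.65 = 24.511; 24.511^1.575 ≈ 154.16 hPa.
P_c = 1012 − 154.16 = 857.84 ≈ 858 hPa.

858 hPa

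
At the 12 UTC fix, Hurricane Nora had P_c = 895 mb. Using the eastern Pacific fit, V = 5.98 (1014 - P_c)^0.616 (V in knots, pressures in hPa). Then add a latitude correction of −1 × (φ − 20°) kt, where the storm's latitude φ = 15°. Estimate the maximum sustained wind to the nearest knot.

119 kt

ΔP = 1014 − 895 = 119 mb.
119^0.616 ≈ 18.991.
V ≈ 5.98 × 18.991 ≈ 113.6 kt.
Latitude correction: −1 × (15 − 20) = 5 kt.
Corrected V ≈ 118.6 kt → 119 kt.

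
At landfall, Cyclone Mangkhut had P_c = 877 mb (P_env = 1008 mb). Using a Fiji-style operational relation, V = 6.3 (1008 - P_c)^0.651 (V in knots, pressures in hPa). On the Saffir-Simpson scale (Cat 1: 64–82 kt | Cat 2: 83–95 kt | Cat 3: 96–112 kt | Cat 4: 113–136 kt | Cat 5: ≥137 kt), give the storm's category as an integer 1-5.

ΔP = 1008 − 877 = 131 mb.
V ≈ 6.3 × 131^0.651 = 6.3 × 23.90 ≈ 151 kt.
151 kt falls in the Category 5 band.

5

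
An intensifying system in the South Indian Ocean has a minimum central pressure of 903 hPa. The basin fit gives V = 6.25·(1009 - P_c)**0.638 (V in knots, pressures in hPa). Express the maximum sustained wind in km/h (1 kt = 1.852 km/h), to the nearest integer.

227 km/h

ΔP = 1009 − 903 = 106 hPa.
V ≈ 6.25 × 106^0.638 = 6.25 × 19.595 ≈ 122.469 kt.
122.469 × 1.852 ≈ 226.81 km/h → 227 km/h.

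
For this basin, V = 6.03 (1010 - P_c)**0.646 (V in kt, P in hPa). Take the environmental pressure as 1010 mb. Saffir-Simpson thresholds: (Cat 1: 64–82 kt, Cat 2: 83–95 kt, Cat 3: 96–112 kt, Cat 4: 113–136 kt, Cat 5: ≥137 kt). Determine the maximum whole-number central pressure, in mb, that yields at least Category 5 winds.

884 mb

Category 5 begins at V = 137 kt.
Required ΔP = (137/6.03)^(1/0.646) = 22.720^1.548 ≈ 125.80 mb.
P_c ≤ 1010 − 125.80 = 884.20, so the highest integer P_c is 884 mb.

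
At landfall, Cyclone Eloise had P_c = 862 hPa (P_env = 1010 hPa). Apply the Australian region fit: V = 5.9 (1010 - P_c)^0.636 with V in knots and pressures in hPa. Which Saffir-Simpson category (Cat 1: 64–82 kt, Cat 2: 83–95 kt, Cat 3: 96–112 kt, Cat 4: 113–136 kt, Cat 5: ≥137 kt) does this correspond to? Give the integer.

ΔP = 1010 − 862 = 148 hPa.
V ≈ 5.9 × 148^0.636 = 5.9 × 24.00 ≈ 142 kt.
142 kt falls in the Category 5 band.

5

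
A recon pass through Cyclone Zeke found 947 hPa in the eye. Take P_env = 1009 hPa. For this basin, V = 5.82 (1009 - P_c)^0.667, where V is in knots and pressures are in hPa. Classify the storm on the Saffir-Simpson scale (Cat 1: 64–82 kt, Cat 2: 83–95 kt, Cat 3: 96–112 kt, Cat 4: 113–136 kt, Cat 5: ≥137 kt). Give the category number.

2

ΔP = 1009 − 947 = 62 hPa.
V ≈ 5.82 × 62^0.667 = 5.82 × 15.69 ≈ 91 kt.
91 kt falls in the Category 2 band.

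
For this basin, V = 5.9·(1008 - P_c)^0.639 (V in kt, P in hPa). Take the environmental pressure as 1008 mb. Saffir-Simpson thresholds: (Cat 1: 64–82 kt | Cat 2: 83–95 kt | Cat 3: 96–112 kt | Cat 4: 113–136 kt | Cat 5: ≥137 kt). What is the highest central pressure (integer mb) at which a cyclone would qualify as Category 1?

Category 1 begins at V = 64 kt.
Required ΔP = (64/5.9)^(1/0.639) = 10.847^1.565 ≈ 41.71 mb.
P_c ≤ 1008 − 41.71 = 966.29, so the highest integer P_c is 966 mb.

966 mb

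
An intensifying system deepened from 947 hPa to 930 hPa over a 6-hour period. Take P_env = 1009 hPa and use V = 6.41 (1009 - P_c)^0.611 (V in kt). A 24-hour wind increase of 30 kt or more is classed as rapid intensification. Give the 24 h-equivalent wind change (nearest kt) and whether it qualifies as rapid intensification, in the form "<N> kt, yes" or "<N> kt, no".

51 kt, yes

V₁: ΔP = 62, V ≈ 6.41 × 62^0.611 ≈ 79.80 kt.
V₂: ΔP = 79, V ≈ 6.41 × 79^0.611 ≈ 92.54 kt.
ΔV over 6 h = 12.74 kt → 24 h equivalent = 12.74 × 24/6 ≈ 50.96 kt.
51 kt ≥ 30 kt ⇒ rapid intensification.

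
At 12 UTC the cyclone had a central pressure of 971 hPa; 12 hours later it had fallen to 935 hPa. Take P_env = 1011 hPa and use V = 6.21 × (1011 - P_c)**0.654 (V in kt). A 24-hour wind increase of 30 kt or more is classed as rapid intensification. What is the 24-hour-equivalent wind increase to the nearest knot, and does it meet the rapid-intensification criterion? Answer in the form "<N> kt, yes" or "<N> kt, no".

V₁: ΔP = 40, V ≈ 6.21 × 40^0.654 ≈ 69.32 kt.
V₂: ΔP = 76, V ≈ 6.21 × 76^0.654 ≈ 105.47 kt.
ΔV over 12 h = 36.15 kt → 24 h equivalent = 36.15 × 24/12 ≈ 72.30 kt.
72 kt ≥ 30 kt ⇒ rapid intensification.

72 kt, yes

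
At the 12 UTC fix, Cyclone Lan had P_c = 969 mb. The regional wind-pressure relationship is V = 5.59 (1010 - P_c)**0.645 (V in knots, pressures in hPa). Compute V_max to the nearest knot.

ΔP = 1010 − 969 = 41 mb.
41^0.645 ≈ 10.971.
V ≈ 5.59 × 10.971 ≈ 61.3 kt.

61 kt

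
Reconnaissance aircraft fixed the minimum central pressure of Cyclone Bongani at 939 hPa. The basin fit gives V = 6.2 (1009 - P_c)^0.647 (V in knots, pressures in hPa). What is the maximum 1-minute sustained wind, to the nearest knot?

97 kt

ΔP = 1009 − 939 = 70 hPa.
70^0.647 ≈ 15.624.
V ≈ 6.2 × 15.624 ≈ 96.9 kt.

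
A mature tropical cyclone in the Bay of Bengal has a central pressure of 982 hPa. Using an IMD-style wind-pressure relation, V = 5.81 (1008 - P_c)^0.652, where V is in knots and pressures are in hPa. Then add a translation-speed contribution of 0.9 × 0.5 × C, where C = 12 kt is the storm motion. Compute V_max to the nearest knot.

54 kt

ΔP = 1008 − 982 = 26 hPa.
26^0.652 ≈ 8.367.
V ≈ 5.81 × 8.367 ≈ 48.6 kt.
Translation term: 0.9 × 0.5 × 12 = 5.4 kt.
Corrected V ≈ 54 kt → 54 kt.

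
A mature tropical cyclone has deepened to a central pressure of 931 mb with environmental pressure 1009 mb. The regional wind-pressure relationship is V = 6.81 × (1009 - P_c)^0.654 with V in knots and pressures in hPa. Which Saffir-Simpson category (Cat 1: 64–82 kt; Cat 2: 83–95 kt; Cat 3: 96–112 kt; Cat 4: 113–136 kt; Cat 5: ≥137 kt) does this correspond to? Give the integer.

4

ΔP = 1009 − 931 = 78 mb.
V ≈ 6.81 × 78^0.654 = 6.81 × 17.28 ≈ 118 kt.
118 kt falls in the Category 4 band.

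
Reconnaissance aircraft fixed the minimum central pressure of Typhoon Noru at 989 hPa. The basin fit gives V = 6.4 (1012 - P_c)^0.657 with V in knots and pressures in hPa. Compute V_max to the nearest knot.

ΔP = 1012 − 989 = 23 hPa.
23^0.657 ≈ 7.846.
V ≈ 6.4 × 7.846 ≈ 50.2 kt.

50 kt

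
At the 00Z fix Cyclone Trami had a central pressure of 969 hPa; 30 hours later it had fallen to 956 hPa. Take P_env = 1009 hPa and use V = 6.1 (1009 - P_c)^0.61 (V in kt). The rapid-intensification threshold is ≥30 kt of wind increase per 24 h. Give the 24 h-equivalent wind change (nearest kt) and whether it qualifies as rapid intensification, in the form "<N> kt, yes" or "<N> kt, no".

V₁: ΔP = 40, V ≈ 6.1 × 40^0.61 ≈ 57.89 kt.
V₂: ΔP = 53, V ≈ 6.1 × 53^0.61 ≈ 68.73 kt.
ΔV over 30 h = 10.84 kt → 24 h equivalent = 10.84 × 24/30 ≈ 8.67 kt.
9 kt < 30 kt ⇒ not rapid intensification.

9 kt, no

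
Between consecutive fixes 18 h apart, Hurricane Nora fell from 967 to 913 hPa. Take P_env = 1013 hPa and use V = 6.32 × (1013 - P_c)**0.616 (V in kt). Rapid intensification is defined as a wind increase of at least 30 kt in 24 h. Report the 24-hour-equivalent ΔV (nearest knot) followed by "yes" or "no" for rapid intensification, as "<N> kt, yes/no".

55 kt, yes

V₁: ΔP = 46, V ≈ 6.32 × 46^0.616 ≈ 66.83 kt.
V₂: ΔP = 100, V ≈ 6.32 × 100^0.616 ≈ 107.82 kt.
ΔV over 18 h = 40.99 kt → 24 h equivalent = 40.99 × 24/18 ≈ 54.65 kt.
55 kt ≥ 30 kt ⇒ rapid intensification.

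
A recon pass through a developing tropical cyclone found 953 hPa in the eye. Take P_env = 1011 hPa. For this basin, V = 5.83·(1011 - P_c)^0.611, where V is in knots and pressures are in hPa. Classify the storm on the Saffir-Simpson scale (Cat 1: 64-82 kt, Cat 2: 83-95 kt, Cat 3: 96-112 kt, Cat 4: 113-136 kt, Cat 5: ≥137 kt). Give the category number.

1

ΔP = 1011 − 953 = 58 hPa.
V ≈ 5.83 × 58^0.611 = 5.83 × 11.95 ≈ 70 kt.
70 kt falls in the Category 1 band.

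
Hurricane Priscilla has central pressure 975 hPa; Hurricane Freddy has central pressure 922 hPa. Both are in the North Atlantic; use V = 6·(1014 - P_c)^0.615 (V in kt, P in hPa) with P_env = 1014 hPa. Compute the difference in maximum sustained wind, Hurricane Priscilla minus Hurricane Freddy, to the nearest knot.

Hurricane Priscilla: ΔP = 39; V ≈ 6 × 39^0.615 ≈ 57.10 kt.
Hurricane Freddy: ΔP = 92; V ≈ 6 × 92^0.615 ≈ 96.80 kt.
Difference ≈ 57.10 − 96.80 = -39.70 → -40 kt.

-40 kt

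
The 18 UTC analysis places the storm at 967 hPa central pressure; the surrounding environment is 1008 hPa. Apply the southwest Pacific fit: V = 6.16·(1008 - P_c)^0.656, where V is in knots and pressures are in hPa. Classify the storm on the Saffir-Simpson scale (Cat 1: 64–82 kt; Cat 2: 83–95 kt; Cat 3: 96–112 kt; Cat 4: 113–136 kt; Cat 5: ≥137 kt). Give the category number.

ΔP = 1008 − 967 = 41 hPa.
V ≈ 6.16 × 41^0.656 = 6.16 × 11.43 ≈ 70 kt.
70 kt falls in the Category 1 band.

1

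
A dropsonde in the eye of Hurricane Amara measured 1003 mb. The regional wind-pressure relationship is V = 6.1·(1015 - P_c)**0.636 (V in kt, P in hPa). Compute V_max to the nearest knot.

ΔP = 1015 − 1003 = 12 mb.
12^0.636 ≈ 4.857.
V ≈ 6.1 × 4.857 ≈ 29.6 kt.

30 kt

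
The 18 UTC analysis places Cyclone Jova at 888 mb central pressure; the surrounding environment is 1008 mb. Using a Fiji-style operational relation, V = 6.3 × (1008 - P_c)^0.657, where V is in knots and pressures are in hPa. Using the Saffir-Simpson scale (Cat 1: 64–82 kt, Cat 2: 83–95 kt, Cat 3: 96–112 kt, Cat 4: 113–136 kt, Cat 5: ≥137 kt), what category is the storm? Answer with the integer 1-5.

5

ΔP = 1008 − 888 = 120 mb.
V ≈ 6.3 × 120^0.657 = 6.3 × 23.23 ≈ 146 kt.
146 kt falls in the Category 5 band.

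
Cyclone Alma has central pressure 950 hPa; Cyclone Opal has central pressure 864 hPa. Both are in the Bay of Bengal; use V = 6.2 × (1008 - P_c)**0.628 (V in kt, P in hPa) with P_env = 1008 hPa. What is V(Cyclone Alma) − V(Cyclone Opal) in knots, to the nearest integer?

-61 kt

Cyclone Alma: ΔP = 58; V ≈ 6.2 × 58^0.628 ≈ 79.40 kt.
Cyclone Opal: ΔP = 144; V ≈ 6.2 × 144^0.628 ≈ 140.55 kt.
Difference ≈ 79.40 − 140.55 = -61.15 → -61 kt.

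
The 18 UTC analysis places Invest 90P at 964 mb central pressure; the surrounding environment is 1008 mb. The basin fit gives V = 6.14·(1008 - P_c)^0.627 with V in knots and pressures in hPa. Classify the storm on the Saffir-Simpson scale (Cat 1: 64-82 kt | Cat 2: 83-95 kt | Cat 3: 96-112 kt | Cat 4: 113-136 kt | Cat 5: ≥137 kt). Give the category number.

1

ΔP = 1008 − 964 = 44 mb.
V ≈ 6.14 × 44^0.627 = 6.14 × 10.73 ≈ 66 kt.
66 kt falls in the Category 1 band.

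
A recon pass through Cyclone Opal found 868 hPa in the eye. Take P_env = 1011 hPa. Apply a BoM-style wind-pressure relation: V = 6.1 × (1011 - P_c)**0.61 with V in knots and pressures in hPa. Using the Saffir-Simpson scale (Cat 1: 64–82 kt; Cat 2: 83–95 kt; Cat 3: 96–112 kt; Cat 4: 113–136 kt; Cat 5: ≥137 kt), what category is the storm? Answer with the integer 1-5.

ΔP = 1011 − 868 = 143 hPa.
V ≈ 6.1 × 143^0.61 = 6.1 × 20.64 ≈ 126 kt.
126 kt falls in the Category 4 band.

4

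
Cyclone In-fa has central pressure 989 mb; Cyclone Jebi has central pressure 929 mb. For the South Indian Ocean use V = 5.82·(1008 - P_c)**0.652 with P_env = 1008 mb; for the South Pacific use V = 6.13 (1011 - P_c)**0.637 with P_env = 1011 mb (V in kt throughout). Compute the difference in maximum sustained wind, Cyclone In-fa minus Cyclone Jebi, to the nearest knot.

Cyclone In-fa: ΔP = 19; V ≈ 5.82 × 19^0.652 ≈ 39.69 kt.
Cyclone Jebi: ΔP = 82; V ≈ 6.13 × 82^0.637 ≈ 101.52 kt.
Difference ≈ 39.69 − 101.52 = -61.83 → -62 kt.

-62 kt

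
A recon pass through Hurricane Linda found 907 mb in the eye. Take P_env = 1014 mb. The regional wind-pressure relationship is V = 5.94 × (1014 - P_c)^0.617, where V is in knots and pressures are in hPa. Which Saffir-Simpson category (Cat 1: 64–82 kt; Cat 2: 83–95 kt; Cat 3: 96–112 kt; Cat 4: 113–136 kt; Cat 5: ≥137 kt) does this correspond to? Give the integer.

3

ΔP = 1014 − 907 = 107 mb.
V ≈ 5.94 × 107^0.617 = 5.94 × 17.87 ≈ 106 kt.
106 kt falls in the Category 3 band.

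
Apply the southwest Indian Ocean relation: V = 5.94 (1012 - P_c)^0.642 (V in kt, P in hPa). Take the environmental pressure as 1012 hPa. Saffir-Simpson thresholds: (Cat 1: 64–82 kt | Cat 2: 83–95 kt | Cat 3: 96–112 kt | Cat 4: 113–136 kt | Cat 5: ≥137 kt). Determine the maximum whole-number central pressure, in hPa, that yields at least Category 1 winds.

Category 1 begins at V = 64 kt.
Required ΔP = (64/5.94)^(1/0.642) = 10.774^1.558 ≈ 40.56 hPa.
P_c ≤ 1012 − 40.56 = 971.44, so the highest integer P_c is 971 hPa.

971 hPa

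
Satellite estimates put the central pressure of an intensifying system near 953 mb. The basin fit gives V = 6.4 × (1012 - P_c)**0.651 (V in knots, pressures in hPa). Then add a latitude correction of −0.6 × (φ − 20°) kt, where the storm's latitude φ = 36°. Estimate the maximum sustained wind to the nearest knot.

81 kt

ΔP = 1012 − 953 = 59 mb.
59^0.651 ≈ 14.218.
V ≈ 6.4 × 14.218 ≈ 91.0 kt.
Latitude correction: −0.6 × (36 − 20) = -9.6 kt.
Corrected V ≈ 81.4 kt → 81 kt.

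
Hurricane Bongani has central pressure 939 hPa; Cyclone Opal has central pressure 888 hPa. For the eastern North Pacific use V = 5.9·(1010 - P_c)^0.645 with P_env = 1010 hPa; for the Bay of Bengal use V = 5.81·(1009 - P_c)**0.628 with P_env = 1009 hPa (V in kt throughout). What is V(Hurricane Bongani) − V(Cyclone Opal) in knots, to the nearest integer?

Hurricane Bongani: ΔP = 71; V ≈ 5.9 × 71^0.645 ≈ 92.24 kt.
Cyclone Opal: ΔP = 121; V ≈ 5.81 × 121^0.628 ≈ 118.08 kt.
Difference ≈ 92.24 − 118.08 = -25.84 → -26 kt.

-26 kt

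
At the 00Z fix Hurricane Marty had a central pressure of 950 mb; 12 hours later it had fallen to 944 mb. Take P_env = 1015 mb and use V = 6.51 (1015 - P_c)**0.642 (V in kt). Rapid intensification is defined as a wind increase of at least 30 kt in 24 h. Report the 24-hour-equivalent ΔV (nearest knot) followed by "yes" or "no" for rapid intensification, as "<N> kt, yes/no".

V₁: ΔP = 65, V ≈ 6.51 × 65^0.642 ≈ 94.94 kt.
V₂: ΔP = 71, V ≈ 6.51 × 71^0.642 ≈ 100.48 kt.
ΔV over 12 h = 5.54 kt → 24 h equivalent = 5.54 × 24/12 ≈ 11.08 kt.
11 kt < 30 kt ⇒ not rapid intensification.

11 kt, no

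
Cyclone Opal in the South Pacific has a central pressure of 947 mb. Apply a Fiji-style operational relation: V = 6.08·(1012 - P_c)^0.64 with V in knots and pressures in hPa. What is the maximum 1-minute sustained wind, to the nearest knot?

88 kt

ΔP = 1012 − 947 = 65 mb.
65^0.64 ≈ 14.463.
V ≈ 6.08 × 14.463 ≈ 87.9 kt.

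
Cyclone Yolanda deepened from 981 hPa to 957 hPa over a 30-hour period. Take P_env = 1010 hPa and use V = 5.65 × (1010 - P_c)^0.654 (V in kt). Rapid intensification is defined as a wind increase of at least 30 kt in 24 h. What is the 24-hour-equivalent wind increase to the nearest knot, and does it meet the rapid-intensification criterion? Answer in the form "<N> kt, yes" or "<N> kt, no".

20 kt, no

V₁: ΔP = 29, V ≈ 5.65 × 29^0.654 ≈ 51.10 kt.
V₂: ΔP = 53, V ≈ 5.65 × 53^0.654 ≈ 75.81 kt.
ΔV over 30 h = 24.71 kt → 24 h equivalent = 24.71 × 24/30 ≈ 19.77 kt.
20 kt < 30 kt ⇒ not rapid intensification.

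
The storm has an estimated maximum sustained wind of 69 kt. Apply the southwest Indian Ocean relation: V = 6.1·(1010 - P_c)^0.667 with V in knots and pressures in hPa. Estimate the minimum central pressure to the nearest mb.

ΔP = (V / 6.1)^(1/0.667) = (69/6.1)^1.499.
69/6.1 = 11.311; 11.311^1.499 ≈ 37.97 mb.
P_c = 1010 − 37.97 = 972.03 ≈ 972 mb.

972 mb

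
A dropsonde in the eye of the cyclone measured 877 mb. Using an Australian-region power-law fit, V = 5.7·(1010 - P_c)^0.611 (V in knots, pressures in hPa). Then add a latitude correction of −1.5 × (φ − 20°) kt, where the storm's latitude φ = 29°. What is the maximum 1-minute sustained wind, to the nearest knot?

ΔP = 1010 − 877 = 133 mb.
133^0.611 ≈ 19.846.
V ≈ 5.7 × 19.846 ≈ 113.1 kt.
Latitude correction: −1.5 × (29 − 20) = -13.5 kt.
Corrected V ≈ 99.6 kt → 100 kt.

100 kt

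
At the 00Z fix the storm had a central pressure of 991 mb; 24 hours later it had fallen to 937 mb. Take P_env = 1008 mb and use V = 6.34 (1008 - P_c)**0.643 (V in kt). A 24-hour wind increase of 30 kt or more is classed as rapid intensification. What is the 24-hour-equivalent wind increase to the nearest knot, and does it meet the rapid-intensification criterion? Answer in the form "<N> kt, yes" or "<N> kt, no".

V₁: ΔP = 17, V ≈ 6.34 × 17^0.643 ≈ 39.20 kt.
V₂: ΔP = 71, V ≈ 6.34 × 71^0.643 ≈ 98.28 kt.
ΔV over 24 h = 59.08 kt → 24 h equivalent = 59.08 × 24/24 ≈ 59.08 kt.
59 kt ≥ 30 kt ⇒ rapid intensification.

59 kt, yes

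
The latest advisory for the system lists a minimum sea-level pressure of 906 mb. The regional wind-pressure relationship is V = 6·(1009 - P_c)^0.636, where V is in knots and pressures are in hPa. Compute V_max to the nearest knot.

ΔP = 1009 − 906 = 103 mb.
103^0.636 ≈ 19.062.
V ≈ 6 × 19.062 ≈ 114.4 kt.

114 kt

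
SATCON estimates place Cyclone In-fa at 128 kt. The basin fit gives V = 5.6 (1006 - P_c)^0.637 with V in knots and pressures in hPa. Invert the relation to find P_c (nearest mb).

870 mb

ΔP = (V / 5.6)^(1/0.637) = (128/5.6)^1.570.
128/5.6 = 22.857; 22.857^1.570 ≈ 135.98 mb.
P_c = 1006 − 135.98 = 870.02 ≈ 870 mb.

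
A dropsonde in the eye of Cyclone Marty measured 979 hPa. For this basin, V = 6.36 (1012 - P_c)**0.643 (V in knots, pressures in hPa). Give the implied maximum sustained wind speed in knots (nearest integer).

60 kt

ΔP = 1012 − 979 = 33 hPa.
33^0.643 ≈ 9.471.
V ≈ 6.36 × 9.471 ≈ 60.2 kt.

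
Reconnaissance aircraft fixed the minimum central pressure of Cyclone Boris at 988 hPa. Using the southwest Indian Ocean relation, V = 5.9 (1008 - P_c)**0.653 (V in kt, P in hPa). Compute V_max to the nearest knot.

ΔP = 1008 − 988 = 20 hPa.
20^0.653 ≈ 7.072.
V ≈ 5.9 × 7.072 ≈ 41.7 kt.

42 kt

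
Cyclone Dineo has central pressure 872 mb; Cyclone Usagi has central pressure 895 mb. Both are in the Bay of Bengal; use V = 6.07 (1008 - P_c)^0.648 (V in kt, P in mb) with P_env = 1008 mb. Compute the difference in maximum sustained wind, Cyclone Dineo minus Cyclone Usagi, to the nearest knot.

17 kt

Cyclone Dineo: ΔP = 136; V ≈ 6.07 × 136^0.648 ≈ 146.46 kt.
Cyclone Usagi: ΔP = 113; V ≈ 6.07 × 113^0.648 ≈ 129.89 kt.
Difference ≈ 146.46 − 129.89 = 16.57 → 17 kt.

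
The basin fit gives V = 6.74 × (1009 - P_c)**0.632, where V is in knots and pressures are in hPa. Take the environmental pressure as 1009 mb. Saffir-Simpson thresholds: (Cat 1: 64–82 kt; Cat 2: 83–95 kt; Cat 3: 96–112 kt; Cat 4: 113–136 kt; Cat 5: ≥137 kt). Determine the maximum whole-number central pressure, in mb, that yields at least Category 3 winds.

Category 3 begins at V = 96 kt.
Required ΔP = (96/6.74)^(1/0.632) = 14.243^1.582 ≈ 66.89 mb.
P_c ≤ 1009 − 66.89 = 942.11, so the highest integer P_c is 942 mb.

942 mb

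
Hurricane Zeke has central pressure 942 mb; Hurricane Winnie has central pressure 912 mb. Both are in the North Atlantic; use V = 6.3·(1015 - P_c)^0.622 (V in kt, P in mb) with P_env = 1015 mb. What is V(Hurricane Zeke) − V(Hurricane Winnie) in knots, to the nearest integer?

-22 kt

Hurricane Zeke: ΔP = 73; V ≈ 6.3 × 73^0.622 ≈ 90.85 kt.
Hurricane Winnie: ΔP = 103; V ≈ 6.3 × 103^0.622 ≈ 112.54 kt.
Difference ≈ 90.85 − 112.54 = -21.69 → -22 kt.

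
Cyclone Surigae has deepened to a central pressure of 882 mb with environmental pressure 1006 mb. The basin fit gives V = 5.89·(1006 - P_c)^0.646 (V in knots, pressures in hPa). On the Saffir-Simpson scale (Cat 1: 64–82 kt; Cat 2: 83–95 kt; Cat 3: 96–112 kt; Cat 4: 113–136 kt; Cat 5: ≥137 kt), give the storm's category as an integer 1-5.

ΔP = 1006 − 882 = 124 mb.
V ≈ 5.89 × 124^0.646 = 5.89 × 22.51 ≈ 133 kt.
133 kt falls in the Category 4 band.

4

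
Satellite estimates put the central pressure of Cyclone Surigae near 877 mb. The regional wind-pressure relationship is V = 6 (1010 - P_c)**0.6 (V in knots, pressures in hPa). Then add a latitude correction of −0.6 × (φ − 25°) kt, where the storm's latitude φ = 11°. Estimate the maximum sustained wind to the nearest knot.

121 kt

ΔP = 1010 − 877 = 133 mb.
133^0.6 ≈ 18.807.
V ≈ 6 × 18.807 ≈ 112.8 kt.
Latitude correction: −0.6 × (11 − 25) = 8.4 kt.
Corrected V ≈ 121.2 kt → 121 kt.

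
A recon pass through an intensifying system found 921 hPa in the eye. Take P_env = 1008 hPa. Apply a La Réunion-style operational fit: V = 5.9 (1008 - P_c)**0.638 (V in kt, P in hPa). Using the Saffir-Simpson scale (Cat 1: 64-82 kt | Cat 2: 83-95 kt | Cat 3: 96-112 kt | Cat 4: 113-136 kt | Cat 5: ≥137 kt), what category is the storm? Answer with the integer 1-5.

3

ΔP = 1008 − 921 = 87 hPa.
V ≈ 5.9 × 87^0.638 = 5.9 × 17.27 ≈ 102 kt.
102 kt falls in the Category 3 band.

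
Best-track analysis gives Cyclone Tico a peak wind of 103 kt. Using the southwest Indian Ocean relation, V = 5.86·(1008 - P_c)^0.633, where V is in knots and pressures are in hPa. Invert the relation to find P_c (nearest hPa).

915 hPa

ΔP = (V / 5.86)^(1/0.633) = (103/5.86)^1.580.
103/5.86 = 17.577; 17.577^1.580 ≈ 92.63 hPa.
P_c = 1008 − 92.63 = 915.37 ≈ 915 hPa.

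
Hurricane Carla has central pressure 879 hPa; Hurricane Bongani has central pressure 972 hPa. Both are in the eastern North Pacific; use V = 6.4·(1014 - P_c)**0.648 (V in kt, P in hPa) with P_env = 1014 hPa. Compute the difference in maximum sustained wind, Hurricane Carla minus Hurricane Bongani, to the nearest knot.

Hurricane Carla: ΔP = 135; V ≈ 6.4 × 135^0.648 ≈ 153.69 kt.
Hurricane Bongani: ΔP = 42; V ≈ 6.4 × 42^0.648 ≈ 72.12 kt.
Difference ≈ 153.69 − 72.12 = 81.57 → 82 kt.

82 kt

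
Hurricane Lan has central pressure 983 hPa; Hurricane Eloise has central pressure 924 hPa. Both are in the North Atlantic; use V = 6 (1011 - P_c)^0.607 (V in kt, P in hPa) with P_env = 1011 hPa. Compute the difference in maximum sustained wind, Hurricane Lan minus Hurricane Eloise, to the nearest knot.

-45 kt

Hurricane Lan: ΔP = 28; V ≈ 6 × 28^0.607 ≈ 45.35 kt.
Hurricane Eloise: ΔP = 87; V ≈ 6 × 87^0.607 ≈ 90.25 kt.
Difference ≈ 45.35 − 90.25 = -44.90 → -45 kt.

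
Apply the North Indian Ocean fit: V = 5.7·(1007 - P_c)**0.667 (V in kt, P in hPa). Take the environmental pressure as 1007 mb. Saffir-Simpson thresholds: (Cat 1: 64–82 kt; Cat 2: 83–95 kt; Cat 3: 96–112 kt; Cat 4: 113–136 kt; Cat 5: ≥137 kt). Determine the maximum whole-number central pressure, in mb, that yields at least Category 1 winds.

969 mb

Category 1 begins at V = 64 kt.
Required ΔP = (64/5.7)^(1/0.667) = 11.228^1.499 ≈ 37.56 mb.
P_c ≤ 1007 − 37.56 = 969.44, so the highest integer P_c is 969 mb.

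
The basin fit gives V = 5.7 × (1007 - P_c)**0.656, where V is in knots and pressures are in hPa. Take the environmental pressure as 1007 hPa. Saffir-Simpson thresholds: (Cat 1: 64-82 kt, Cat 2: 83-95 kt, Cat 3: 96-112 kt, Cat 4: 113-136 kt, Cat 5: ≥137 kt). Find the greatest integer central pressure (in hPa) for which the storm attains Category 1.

967 hPa

Category 1 begins at V = 64 kt.
Required ΔP = (64/5.7)^(1/0.656) = 11.228^1.524 ≈ 39.91 hPa.
P_c ≤ 1007 − 39.91 = 967.09, so the highest integer P_c is 967 hPa.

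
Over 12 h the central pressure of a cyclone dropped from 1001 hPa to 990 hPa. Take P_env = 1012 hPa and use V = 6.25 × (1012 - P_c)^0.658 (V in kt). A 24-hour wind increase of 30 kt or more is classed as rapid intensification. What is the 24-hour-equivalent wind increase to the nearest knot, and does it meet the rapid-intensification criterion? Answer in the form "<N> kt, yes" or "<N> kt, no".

35 kt, yes

V₁: ΔP = 11, V ≈ 6.25 × 11^0.658 ≈ 30.28 kt.
V₂: ΔP = 22, V ≈ 6.25 × 22^0.658 ≈ 47.77 kt.
ΔV over 12 h = 17.49 kt → 24 h equivalent = 17.49 × 24/12 ≈ 34.98 kt.
35 kt ≥ 30 kt ⇒ rapid intensification.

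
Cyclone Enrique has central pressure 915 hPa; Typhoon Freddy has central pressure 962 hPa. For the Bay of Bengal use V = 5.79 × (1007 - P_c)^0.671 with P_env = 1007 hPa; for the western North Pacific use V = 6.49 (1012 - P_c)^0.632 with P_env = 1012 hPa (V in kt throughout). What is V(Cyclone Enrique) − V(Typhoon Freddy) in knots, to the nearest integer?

43 kt

Cyclone Enrique: ΔP = 92; V ≈ 5.79 × 92^0.671 ≈ 120.33 kt.
Typhoon Freddy: ΔP = 50; V ≈ 6.49 × 50^0.632 ≈ 76.91 kt.
Difference ≈ 120.33 − 76.91 = 43.42 → 43 kt.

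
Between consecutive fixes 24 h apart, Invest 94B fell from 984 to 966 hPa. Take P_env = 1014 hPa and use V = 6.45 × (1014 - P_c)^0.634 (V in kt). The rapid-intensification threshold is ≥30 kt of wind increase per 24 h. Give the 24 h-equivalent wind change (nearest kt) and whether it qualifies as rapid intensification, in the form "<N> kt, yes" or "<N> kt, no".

19 kt, no

V₁: ΔP = 30, V ≈ 6.45 × 30^0.634 ≈ 55.73 kt.
V₂: ΔP = 48, V ≈ 6.45 × 48^0.634 ≈ 75.07 kt.
ΔV over 24 h = 19.34 kt → 24 h equivalent = 19.34 × 24/24 ≈ 19.34 kt.
19 kt < 30 kt ⇒ not rapid intensification.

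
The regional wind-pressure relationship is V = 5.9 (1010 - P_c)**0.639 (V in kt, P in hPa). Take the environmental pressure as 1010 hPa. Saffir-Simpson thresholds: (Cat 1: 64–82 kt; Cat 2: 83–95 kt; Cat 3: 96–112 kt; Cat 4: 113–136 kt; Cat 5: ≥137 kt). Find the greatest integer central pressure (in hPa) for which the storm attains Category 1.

968 hPa

Category 1 begins at V = 64 kt.
Required ΔP = (64/5.9)^(1/0.639) = 10.847^1.565 ≈ 41.71 hPa.
P_c ≤ 1010 − 41.71 = 968.29, so the highest integer P_c is 968 hPa.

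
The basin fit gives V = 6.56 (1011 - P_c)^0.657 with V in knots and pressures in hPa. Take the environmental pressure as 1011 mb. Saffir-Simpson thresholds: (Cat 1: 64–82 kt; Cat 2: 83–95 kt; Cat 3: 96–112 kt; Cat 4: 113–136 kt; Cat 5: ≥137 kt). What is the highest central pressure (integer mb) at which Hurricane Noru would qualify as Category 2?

Category 2 begins at V = 83 kt.
Required ΔP = (83/6.56)^(1/0.657) = 12.652^1.522 ≈ 47.60 mb.
P_c ≤ 1011 − 47.60 = 963.40, so the highest integer P_c is 963 mb.

963 mb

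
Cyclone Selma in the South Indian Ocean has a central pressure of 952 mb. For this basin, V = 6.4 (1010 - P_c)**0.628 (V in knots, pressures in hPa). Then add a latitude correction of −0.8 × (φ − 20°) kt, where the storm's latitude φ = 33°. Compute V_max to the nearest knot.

72 kt

ΔP = 1010 − 952 = 58 mb.
58^0.628 ≈ 12.807.
V ≈ 6.4 × 12.807 ≈ 82.0 kt.
Latitude correction: −0.8 × (33 − 20) = -10.4 kt.
Corrected V ≈ 71.6 kt → 72 kt.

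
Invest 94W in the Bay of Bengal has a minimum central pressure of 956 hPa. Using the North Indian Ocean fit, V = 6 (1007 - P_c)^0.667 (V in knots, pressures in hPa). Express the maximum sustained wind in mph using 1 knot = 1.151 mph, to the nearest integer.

95 mph

ΔP = 1007 − 956 = 51 hPa.
V ≈ 6 × 51^0.667 = 6 × 13.770 ≈ 82.623 kt.
82.623 × 1.151 ≈ 95.10 mph → 95 mph.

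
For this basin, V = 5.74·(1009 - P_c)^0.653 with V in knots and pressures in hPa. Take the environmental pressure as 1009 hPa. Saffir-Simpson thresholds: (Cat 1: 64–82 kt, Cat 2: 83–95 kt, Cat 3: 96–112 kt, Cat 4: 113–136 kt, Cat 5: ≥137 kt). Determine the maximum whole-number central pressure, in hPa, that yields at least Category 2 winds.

Category 2 begins at V = 83 kt.
Required ΔP = (83/5.74)^(1/0.653) = 14.460^1.531 ≈ 59.80 hPa.
P_c ≤ 1009 − 59.80 = 949.20, so the highest integer P_c is 949 hPa.

949 hPa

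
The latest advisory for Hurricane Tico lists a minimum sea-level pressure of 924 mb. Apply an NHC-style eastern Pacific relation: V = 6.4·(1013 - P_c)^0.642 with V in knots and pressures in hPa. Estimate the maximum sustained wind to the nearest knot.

114 kt

ΔP = 1013 − 924 = 89 mb.
89^0.642 ≈ 17.845.
V ≈ 6.4 × 17.845 ≈ 114.2 kt.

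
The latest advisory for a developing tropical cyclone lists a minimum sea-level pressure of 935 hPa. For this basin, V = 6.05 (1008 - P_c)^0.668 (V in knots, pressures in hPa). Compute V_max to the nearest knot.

ΔP = 1008 − 935 = 73 hPa.
73^0.668 ≈ 17.567.
V ≈ 6.05 × 17.567 ≈ 106.3 kt.

106 kt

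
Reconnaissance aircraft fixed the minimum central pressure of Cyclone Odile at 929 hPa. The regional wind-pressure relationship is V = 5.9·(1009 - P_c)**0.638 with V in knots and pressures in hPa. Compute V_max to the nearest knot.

ΔP = 1009 − 929 = 80 hPa.
80^0.638 ≈ 16.375.
V ≈ 5.9 × 16.375 ≈ 96.6 kt.

97 kt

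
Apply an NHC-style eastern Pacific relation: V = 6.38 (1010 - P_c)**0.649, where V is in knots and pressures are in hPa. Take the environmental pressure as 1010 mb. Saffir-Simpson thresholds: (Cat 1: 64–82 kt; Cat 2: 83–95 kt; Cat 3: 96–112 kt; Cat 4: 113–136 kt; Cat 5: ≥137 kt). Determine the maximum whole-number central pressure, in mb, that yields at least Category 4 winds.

Category 4 begins at V = 113 kt.
Required ΔP = (113/6.38)^(1/0.649) = 17.712^1.541 ≈ 83.82 mb.
P_c ≤ 1010 − 83.82 = 926.18, so the highest integer P_c is 926 mb.

926 mb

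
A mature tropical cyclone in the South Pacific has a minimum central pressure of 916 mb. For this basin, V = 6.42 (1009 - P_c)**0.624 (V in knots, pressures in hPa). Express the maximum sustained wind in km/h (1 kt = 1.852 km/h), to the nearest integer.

ΔP = 1009 − 916 = 93 mb.
V ≈ 6.42 × 93^0.624 = 6.42 × 16.917 ≈ 108.610 kt.
108.610 × 1.852 ≈ 201.15 km/h → 201 km/h.

201 km/h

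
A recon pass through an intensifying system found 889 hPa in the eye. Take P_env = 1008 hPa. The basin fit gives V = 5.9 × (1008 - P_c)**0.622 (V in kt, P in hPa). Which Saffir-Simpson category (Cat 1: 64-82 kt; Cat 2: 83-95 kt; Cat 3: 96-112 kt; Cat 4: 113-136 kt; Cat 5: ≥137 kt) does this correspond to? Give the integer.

ΔP = 1008 − 889 = 119 hPa.
V ≈ 5.9 × 119^0.622 = 5.9 × 19.54 ≈ 115 kt.
115 kt falls in the Category 4 band.

4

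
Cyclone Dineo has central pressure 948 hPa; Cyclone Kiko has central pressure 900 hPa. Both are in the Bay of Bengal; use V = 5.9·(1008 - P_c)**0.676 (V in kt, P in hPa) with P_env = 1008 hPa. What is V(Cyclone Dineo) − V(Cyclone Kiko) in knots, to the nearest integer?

-46 kt

Cyclone Dineo: ΔP = 60; V ≈ 5.9 × 60^0.676 ≈ 93.95 kt.
Cyclone Kiko: ΔP = 108; V ≈ 5.9 × 108^0.676 ≈ 139.78 kt.
Difference ≈ 93.95 − 139.78 = -45.83 → -46 kt.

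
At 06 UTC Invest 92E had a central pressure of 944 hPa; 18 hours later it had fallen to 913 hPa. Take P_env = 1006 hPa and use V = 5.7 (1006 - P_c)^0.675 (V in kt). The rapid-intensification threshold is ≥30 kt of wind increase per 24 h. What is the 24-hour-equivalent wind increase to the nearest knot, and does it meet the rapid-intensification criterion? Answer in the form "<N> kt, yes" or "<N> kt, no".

V₁: ΔP = 62, V ≈ 5.7 × 62^0.675 ≈ 92.41 kt.
V₂: ΔP = 93, V ≈ 5.7 × 93^0.675 ≈ 121.51 kt.
ΔV over 18 h = 29.10 kt → 24 h equivalent = 29.10 × 24/18 ≈ 38.80 kt.
39 kt ≥ 30 kt ⇒ rapid intensification.

39 kt, yes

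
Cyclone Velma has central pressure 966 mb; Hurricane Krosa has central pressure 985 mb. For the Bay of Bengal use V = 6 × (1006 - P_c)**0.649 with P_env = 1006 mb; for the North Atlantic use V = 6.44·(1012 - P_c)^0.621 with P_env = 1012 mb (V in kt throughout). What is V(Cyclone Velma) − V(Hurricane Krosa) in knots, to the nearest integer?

16 kt

Cyclone Velma: ΔP = 40; V ≈ 6 × 40^0.649 ≈ 65.75 kt.
Hurricane Krosa: ΔP = 27; V ≈ 6.44 × 27^0.621 ≈ 49.86 kt.
Difference ≈ 65.75 − 49.86 = 15.89 → 16 kt.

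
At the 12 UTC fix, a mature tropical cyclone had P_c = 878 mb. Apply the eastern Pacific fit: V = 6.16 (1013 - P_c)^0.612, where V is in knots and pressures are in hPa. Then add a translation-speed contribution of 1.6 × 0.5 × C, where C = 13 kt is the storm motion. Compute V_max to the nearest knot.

ΔP = 1013 − 878 = 135 mb.
135^0.612 ≈ 20.126.
V ≈ 6.16 × 20.126 ≈ 124.0 kt.
Translation term: 1.6 × 0.5 × 13 = 10.4 kt.
Corrected V ≈ 134.4 kt → 134 kt.

134 kt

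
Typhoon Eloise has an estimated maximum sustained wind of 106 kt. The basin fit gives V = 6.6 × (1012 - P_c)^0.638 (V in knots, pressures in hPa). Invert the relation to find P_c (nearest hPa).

ΔP = (V / 6.6)^(1/0.638) = (106/6.6)^1.567.
106/6.6 = 16.061; 16.061^1.567 ≈ 77.61 hPa.
P_c = 1012 − 77.61 = 934.39 ≈ 934 hPa.

934 hPa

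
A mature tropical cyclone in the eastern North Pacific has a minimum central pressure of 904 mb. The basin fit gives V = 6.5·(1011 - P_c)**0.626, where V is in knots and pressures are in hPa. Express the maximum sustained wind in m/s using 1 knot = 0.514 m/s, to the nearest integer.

62 m/s

ΔP = 1011 − 904 = 107 mb.
V ≈ 6.5 × 107^0.626 = 6.5 × 18.638 ≈ 121.146 kt.
121.146 × 0.514 ≈ 62.27 m/s → 62 m/s.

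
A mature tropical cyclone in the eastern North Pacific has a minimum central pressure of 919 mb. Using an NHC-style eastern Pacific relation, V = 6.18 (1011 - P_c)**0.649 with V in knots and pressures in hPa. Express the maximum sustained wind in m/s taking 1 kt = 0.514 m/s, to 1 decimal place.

ΔP = 1011 − 919 = 92 mb.
V ≈ 6.18 × 92^0.649 = 6.18 × 18.815 ≈ 116.275 kt.
116.275 × 0.514 ≈ 59.77 m/s → 59.8 m/s.

59.8 m/s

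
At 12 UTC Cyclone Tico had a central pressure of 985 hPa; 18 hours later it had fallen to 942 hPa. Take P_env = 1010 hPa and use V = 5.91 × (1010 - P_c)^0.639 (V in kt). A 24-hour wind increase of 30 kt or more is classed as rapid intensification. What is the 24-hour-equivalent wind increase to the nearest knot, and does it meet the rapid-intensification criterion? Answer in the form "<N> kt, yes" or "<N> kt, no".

V₁: ΔP = 25, V ≈ 5.91 × 25^0.639 ≈ 46.22 kt.
V₂: ΔP = 68, V ≈ 5.91 × 68^0.639 ≈ 87.61 kt.
ΔV over 18 h = 41.39 kt → 24 h equivalent = 41.39 × 24/18 ≈ 55.19 kt.
55 kt ≥ 30 kt ⇒ rapid intensification.

55 kt, yes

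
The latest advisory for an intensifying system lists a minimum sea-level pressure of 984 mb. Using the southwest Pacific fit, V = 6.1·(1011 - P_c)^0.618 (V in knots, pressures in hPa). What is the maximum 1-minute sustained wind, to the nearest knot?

47 kt

ΔP = 1011 − 984 = 27 mb.
27^0.618 ≈ 7.666.
V ≈ 6.1 × 7.666 ≈ 46.8 kt.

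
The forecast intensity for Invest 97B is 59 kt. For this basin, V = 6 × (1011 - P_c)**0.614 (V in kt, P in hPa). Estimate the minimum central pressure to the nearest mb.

970 mb

ΔP = (V / 6)^(1/0.614) = (59/6)^1.629.
59/6 = 9.833; 9.833^1.629 ≈ 41.38 mb.
P_c = 1011 − 41.38 = 969.62 ≈ 970 mb.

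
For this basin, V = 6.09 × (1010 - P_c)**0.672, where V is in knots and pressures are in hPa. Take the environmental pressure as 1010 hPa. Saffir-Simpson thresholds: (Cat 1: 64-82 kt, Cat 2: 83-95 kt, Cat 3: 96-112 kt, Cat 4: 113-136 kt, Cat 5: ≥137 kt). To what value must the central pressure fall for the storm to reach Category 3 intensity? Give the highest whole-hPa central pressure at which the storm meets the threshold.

Category 3 begins at V = 96 kt.
Required ΔP = (96/6.09)^(1/0.672) = 15.764^1.488 ≈ 60.57 hPa.
P_c ≤ 1010 − 60.57 = 949.43, so the highest integer P_c is 949 hPa.

949 hPa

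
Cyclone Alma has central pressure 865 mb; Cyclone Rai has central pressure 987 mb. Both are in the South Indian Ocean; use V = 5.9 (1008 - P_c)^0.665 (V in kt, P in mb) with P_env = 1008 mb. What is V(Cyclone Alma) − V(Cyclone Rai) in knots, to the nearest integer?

115 kt

Cyclone Alma: ΔP = 143; V ≈ 5.9 × 143^0.665 ≈ 160.01 kt.
Cyclone Rai: ΔP = 21; V ≈ 5.9 × 21^0.665 ≈ 44.68 kt.
Difference ≈ 160.01 − 44.68 = 115.33 → 115 kt.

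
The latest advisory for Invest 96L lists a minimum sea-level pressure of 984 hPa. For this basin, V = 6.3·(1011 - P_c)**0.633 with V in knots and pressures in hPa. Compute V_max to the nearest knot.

51 kt

ΔP = 1011 − 984 = 27 hPa.
27^0.633 ≈ 8.055.
V ≈ 6.3 × 8.055 ≈ 50.7 kt.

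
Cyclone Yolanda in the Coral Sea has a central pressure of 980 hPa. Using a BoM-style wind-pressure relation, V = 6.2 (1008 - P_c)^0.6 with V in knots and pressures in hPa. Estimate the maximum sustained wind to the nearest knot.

ΔP = 1008 − 980 = 28 hPa.
28^0.6 ≈ 7.384.
V ≈ 6.2 × 7.384 ≈ 45.8 kt.

46 kt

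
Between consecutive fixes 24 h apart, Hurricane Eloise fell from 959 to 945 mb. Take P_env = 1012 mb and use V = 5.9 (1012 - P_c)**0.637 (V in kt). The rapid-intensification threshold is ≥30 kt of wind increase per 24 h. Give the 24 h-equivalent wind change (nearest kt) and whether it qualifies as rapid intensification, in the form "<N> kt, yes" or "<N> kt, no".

12 kt, no

V₁: ΔP = 53, V ≈ 5.9 × 53^0.637 ≈ 74.00 kt.
V₂: ΔP = 67, V ≈ 5.9 × 67^0.637 ≈ 85.91 kt.
ΔV over 24 h = 11.91 kt → 24 h equivalent = 11.91 × 24/24 ≈ 11.91 kt.
12 kt < 30 kt ⇒ not rapid intensification.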